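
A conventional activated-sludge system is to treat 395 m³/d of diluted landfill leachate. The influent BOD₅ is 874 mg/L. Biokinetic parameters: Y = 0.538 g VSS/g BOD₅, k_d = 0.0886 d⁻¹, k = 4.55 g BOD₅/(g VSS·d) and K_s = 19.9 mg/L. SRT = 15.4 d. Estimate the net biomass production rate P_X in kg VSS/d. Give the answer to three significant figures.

P_X ≈ 78.4 kg VSS/d

For a completely mixed reactor with recycle the Lawrence–McCarty relation gives S = K_s·(1 + k_d·θ_c) / [θ_c·(Y·k − k_d) − 1] = 19.9 × (1 + 0.0886 × 15.4) / [15.4 × (0.538 × 4.55 − 0.0886) − 1] = 47.05 / 35.33 = 1.332 mg/L.
Correct the yield for decay: Y_obs = Y/(1 + k_d θ_c) = 0.538 / (1 + 0.0886 × 15.4) = 0.538 / 2.364 = 0.2275.
Substrate removed = Q·(S₀ − S) = 395 m³/d × (874 − 1.33) g/m³ = 3.45×10^5 g/d = 344.7 kg/d.
Biomass produced: P_X = Y_obs·Q·ΔS = 0.2275 × 344.7 ≈ 78.43 kg VSS/d.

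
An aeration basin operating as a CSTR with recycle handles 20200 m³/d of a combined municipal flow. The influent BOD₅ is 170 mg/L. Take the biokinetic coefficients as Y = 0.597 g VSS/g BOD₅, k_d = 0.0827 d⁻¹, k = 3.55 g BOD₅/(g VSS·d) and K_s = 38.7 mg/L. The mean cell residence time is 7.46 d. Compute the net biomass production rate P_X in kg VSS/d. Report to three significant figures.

For a completely mixed reactor with recycle the Lawrence–McCarty relation gives S = K_s·(1 + k_d·θ_c) / [θ_c·(Y·k − k_d) − 1] = 38.7 × (1 + 0.0827 × 7.46) / [7.46 × (0.597 × 3.55 − 0.0827) − 1] = 62.58 / 14.19 = 4.409 mg/L.
Observed yield with endogenous decay: Y_obs = Y / (1 + k_d·θ_c) = 0.597 / (1 + 0.0827 × 7.46) = 0.597 / 1.617 = 0.3692 g VSS/g BOD₅.
Mass of BOD₅ removed per day: Q(S₀ − S) = 20200 × 165.6 g/m³ = 3345 kg/d.
Net biomass production P_X = Y_obs × Q·(S₀ − S) = 0.3692 × 3345 = 1235 kg VSS/d.

P_X ≈ 1230 kg VSS/d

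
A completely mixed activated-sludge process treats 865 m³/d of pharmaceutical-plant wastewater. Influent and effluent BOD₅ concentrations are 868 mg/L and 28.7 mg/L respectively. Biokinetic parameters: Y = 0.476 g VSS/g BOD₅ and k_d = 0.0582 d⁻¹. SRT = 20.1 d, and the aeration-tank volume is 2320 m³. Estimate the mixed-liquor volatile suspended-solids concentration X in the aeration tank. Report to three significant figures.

X ≈ 1380 mg/L

Solving the biomass balance for X: X = Y Q (S₀−S) θ_c / [V (1+k_d θ_c)] = 0.476 × 865 × (868 − 28.7) × 20.1 / [2320 × (1 + 0.0582 × 20.1)] = 1380 mg/L.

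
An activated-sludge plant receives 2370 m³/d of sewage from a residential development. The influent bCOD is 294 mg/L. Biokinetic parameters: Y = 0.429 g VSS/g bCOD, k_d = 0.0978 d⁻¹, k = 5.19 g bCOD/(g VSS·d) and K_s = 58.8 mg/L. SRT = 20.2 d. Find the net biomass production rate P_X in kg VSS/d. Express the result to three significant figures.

For a completely mixed reactor with recycle the Lawrence–McCarty relation gives S = K_s·(1 + k_d·θ_c) / [θ_c·(Y·k − k_d) − 1] = 58.8 × (1 + 0.0978 × 20.2) / [20.2 × (0.429 × 5.19 − 0.0978) − 1] = 175.0 / 42.00 = 4.166 mg/L.
Observed yield with endogenous decay: Y_obs = Y / (1 + k_d·θ_c) = 0.429 / (1 + 0.0978 × 20.2) = 0.429 / 2.976 = 0.1442 g VSS/g bCOD.
Mass of bCOD removed per day: Q(S₀ − S) = 2370 × 289.8 g/m³ = 686.9 kg/d.
P_X = Y_obs · Q(S₀ − S) = 0.1442 × 686.9 = 99.03 kg VSS/d.

P_X ≈ 99.0 kg VSS/d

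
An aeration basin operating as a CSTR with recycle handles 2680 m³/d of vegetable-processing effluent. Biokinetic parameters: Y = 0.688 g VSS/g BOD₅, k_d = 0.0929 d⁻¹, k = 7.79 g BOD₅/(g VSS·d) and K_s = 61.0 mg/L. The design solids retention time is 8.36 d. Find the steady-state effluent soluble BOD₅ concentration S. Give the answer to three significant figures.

S ≈ 2.52 mg/L

For a completely mixed reactor with recycle the Lawrence–McCarty relation gives S = K_s·(1 + k_d·θ_c) / [θ_c·(Y·k − k_d) − 1] = 61.0 × (1 + 0.0929 × 8.36) / [8.36 × (0.688 × 7.79 − 0.0929) − 1] = 108.4 / 43.03 = 2.519 mg/L.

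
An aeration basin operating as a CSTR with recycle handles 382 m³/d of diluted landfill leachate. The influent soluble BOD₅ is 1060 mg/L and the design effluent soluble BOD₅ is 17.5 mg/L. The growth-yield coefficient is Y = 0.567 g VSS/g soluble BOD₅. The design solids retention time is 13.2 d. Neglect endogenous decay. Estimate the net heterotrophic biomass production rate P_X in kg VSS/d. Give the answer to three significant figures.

Since k_d ≈ 0, Y_obs = Y = 0.567 g VSS/g soluble BOD₅.
Mass of soluble BOD₅ removed per day: Q(S₀ − S) = 382 × 1042 g/m³ = 398.2 kg/d.
P_X = Y_obs · Q(S₀ − S) = 0.5670 × 398.2 = 225.8 kg VSS/d.

P_X ≈ 226 kg VSS/d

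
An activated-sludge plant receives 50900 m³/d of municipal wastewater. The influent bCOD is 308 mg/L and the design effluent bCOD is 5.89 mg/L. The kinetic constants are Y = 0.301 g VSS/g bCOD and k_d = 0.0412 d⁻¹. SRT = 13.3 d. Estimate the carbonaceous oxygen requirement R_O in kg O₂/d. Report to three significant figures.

Y_obs = Y / (1 + k_d θ_c) = 0.301 / (1 + 0.0412 × 13.3) = 0.301 / 1.548 = 0.1944.
Substrate removed = Q·(S₀ − S) = 50900 m³/d × (308 − 5.89) g/m³ = 1.54×10^7 g/d = 15377 kg/d.
Net sludge production P_X = 0.1944 × 15377 = 2990 kg VSS/d.
R_O = Q·ΔS − 1.42 P_X = 15377 − 4246 = 11131 kg O₂/d.

R_O ≈ 11100 kg O₂/d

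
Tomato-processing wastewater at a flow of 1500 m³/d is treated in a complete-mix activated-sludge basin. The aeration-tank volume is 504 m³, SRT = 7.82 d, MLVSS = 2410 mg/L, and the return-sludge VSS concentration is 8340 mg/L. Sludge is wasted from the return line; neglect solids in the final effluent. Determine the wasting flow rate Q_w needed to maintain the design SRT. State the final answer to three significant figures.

Q_w ≈ 18.6 m³/d

θ_c = V·X/(Q_w·X_r) when wasting from the recycle, so Q_w = V·X/(θ_c·X_r) = 504.0 × 2410 / (7.82 × 8340) = 18.62 m³/d.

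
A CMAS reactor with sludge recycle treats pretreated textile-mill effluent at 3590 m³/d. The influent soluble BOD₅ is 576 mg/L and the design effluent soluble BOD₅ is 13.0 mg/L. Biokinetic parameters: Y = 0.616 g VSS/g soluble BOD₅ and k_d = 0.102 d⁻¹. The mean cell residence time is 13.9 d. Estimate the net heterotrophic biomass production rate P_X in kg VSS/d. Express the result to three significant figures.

P_X ≈ 515 kg VSS/d

Observed yield with endogenous decay: Y_obs = Y / (1 + k_d·θ_c) = 0.616 / (1 + 0.102 × 13.9) = 0.616 / 2.418 = 0.2548 g VSS/g soluble BOD₅.
ΔS = 576 − 13.0 = 563.0 mg/L, so the substrate removal rate is 3590 × 563.0/1000 = 2021 kg soluble BOD₅/d.
Biomass produced: P_X = Y_obs·Q·ΔS = 0.2548 × 2021 ≈ 514.9 kg VSS/d.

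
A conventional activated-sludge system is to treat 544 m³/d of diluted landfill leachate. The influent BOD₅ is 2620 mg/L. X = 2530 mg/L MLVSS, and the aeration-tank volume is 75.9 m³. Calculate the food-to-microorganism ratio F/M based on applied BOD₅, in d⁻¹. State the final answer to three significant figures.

F/M = applied load / biomass = Q·S₀/(V·X) = 544 × 2620 / (75.90 × 2530) = 7.422 d⁻¹.

F/M ≈ 7.42 d⁻¹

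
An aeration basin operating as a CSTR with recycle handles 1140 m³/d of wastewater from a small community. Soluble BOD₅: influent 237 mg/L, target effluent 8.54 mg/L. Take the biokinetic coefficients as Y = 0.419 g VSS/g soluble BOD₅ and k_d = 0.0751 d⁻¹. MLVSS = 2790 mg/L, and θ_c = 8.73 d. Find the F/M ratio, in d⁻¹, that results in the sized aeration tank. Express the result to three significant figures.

F/M ≈ 0.470 d⁻¹

Steady-state biomass mass balance: V·X·(1 + k_d·θ_c) = Y·Q·(S₀ − S)·θ_c, so V = 0.419 × 1140 × (237 − 8.54) × 8.73 / [2790 × (1 + 0.0751 × 8.73)] = 9.53×10^5 / 4619 = 206.2 m³.
F/M = Q·S₀ / (V·X) = 1140 × 237 / (206.2 × 2790) = 0.4695 g soluble BOD₅·(g VSS·d)⁻¹.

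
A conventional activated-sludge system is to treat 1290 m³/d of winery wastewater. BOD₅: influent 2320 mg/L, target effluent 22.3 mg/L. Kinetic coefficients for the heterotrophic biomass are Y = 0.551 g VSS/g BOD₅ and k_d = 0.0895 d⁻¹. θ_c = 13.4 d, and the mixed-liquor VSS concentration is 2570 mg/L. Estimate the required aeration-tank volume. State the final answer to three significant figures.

V ≈ 3870 m³

Steady-state biomass mass balance: V·X·(1 + k_d·θ_c) = Y·Q·(S₀ − S)·θ_c, so V = 0.551 × 1290 × (2320 − 22.3) × 13.4 / [2570 × (1 + 0.0895 × 13.4)] = 2.19×10^7 / 5652 = 3872 m³.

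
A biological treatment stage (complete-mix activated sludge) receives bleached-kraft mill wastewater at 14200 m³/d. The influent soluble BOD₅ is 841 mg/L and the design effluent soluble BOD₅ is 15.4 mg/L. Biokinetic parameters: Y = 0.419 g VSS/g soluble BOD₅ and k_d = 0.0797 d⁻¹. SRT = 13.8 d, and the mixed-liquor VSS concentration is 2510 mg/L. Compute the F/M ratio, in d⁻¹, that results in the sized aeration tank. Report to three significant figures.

Rearranging the biomass balance for a CMAS with decay, V = Y·Q·ΔS·θ_c / [X·(1+k_d θ_c)] = 0.419 × 14200 × (841 − 15.4) × 13.8 / [2510 × (1 + 0.0797 × 13.8)] = 6.78×10^7 / 5271 = 12861 m³.
Food-to-microorganism ratio F/M = Q S₀ / (V X) = 14200 × 841 / (12861 × 2510) = 0.3699 d⁻¹.

F/M ≈ 0.370 d⁻¹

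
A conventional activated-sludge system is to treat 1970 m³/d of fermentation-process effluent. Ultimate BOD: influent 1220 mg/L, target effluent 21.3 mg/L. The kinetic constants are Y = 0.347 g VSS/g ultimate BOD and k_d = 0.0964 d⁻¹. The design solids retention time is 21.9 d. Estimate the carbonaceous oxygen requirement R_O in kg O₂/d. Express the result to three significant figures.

Observed yield with endogenous decay: Y_obs = Y / (1 + k_d·θ_c) = 0.347 / (1 + 0.0964 × 21.9) = 0.347 / 3.111 = 0.1115 g VSS/g ultimate BOD.
Q·(S₀ − S) = 1970 × (1220 − 21.3) × 10⁻³ = 2361 kg/d removed.
Biomass synthesised: P_X = Y_obs × 2361 = 263.4 kg VSS/d.
Carbonaceous O₂ demand = substrate oxidised − cell-mass equivalent = 2361 − 1.42 × 263.4 = 1987 kg O₂/d.

R_O ≈ 1990 kg O₂/d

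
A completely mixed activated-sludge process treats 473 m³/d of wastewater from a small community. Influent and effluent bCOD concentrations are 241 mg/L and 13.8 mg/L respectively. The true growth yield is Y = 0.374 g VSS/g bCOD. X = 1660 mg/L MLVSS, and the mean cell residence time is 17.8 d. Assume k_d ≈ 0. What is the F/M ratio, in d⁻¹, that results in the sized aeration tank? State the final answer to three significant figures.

F/M ≈ 0.159 d⁻¹

V·X = Y·Q·ΔS·θ_c gives V = 0.374 × 473 × (241 − 13.8) × 17.8 / 1660 = 431.0 m³.
F/M = Q·S₀ / (V·X) = 473 × 241 / (431.0 × 1660) = 0.1593 g bCOD·(g VSS·d)⁻¹.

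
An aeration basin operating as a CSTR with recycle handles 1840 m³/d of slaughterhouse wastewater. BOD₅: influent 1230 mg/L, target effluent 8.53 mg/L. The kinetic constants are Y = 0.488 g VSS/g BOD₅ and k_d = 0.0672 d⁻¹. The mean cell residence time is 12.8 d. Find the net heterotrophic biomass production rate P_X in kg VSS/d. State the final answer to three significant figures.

P_X ≈ 590 kg VSS/d

The observed yield is Y_obs = Y/(1 + k_d·θ_c) = 0.488 / (1 + 0.0672 × 12.8) = 0.488 / 1.860 = 0.2623 g VSS per g BOD₅ removed.
Mass of BOD₅ removed per day: Q(S₀ − S) = 1840 × 1221 g/m³ = 2248 kg/d.
P_X = Y_obs · Q(S₀ − S) = 0.2623 × 2248 = 589.6 kg VSS/d.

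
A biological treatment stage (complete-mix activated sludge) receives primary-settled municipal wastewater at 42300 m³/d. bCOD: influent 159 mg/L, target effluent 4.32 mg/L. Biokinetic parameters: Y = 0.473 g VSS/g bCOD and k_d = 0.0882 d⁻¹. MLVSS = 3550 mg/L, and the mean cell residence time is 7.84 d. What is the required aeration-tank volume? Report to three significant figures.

Steady-state biomass mass balance: V·X·(1 + k_d·θ_c) = Y·Q·(S₀ − S)·θ_c, so V = 0.473 × 42300 × (159 − 4.32) × 7.84 / [3550 × (1 + 0.0882 × 7.84)] = 2.43×10^7 / 6005 = 4041 m³.

V ≈ 4040 m³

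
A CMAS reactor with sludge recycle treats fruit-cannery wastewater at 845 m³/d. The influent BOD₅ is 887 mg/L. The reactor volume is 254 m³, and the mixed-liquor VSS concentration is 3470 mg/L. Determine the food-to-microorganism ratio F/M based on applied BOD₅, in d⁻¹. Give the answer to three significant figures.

F/M = applied load / biomass = Q·S₀/(V·X) = 845 × 887 / (254.0 × 3470) = 0.8504 d⁻¹.

F/M ≈ 0.850 d⁻¹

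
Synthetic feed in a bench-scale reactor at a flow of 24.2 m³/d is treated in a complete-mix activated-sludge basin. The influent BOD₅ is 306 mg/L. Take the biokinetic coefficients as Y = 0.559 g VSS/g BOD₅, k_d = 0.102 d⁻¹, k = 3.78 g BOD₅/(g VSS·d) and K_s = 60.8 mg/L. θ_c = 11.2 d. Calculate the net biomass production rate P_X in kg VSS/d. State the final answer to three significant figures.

Effluent substrate depends only on kinetics and SRT: S = K_s(1 + k_d θ_c) / [θ_c(Yk − k_d) − 1] = 60.8 × (1 + 0.102 × 11.2) / [11.2 × (0.559 × 3.78 − 0.102) − 1] = 130.3 / 21.52 = 6.052 mg/L.
The observed yield is Y_obs = Y/(1 + k_d·θ_c) = 0.559 / (1 + 0.102 × 11.2) = 0.559 / 2.142 = 0.2609 g VSS per g BOD₅ removed.
Q·(S₀ − S) = 24.2 × (306 − 6.05) × 10⁻³ = 7.259 kg/d removed.
Biomass produced: P_X = Y_obs·Q·ΔS = 0.2609 × 7.259 ≈ 1.894 kg VSS/d.

P_X ≈ 1.89 kg VSS/d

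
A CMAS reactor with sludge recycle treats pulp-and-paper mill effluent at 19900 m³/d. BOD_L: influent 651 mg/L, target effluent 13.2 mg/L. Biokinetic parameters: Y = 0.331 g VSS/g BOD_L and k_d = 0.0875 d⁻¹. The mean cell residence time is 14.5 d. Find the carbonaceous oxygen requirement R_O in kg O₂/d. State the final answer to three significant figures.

Y_obs = Y / (1 + k_d θ_c) = 0.331 / (1 + 0.0875 × 14.5) = 0.331 / 2.269 = 0.1459.
Mass of BOD_L removed per day: Q(S₀ − S) = 19900 × 637.8 g/m³ = 12692 kg/d.
Net sludge production P_X = 0.1459 × 12692 = 1852 kg VSS/d.
R_O = Q·ΔS − 1.42 P_X = 12692 − 2629 = 10063 kg O₂/d.

R_O ≈ 10100 kg O₂/d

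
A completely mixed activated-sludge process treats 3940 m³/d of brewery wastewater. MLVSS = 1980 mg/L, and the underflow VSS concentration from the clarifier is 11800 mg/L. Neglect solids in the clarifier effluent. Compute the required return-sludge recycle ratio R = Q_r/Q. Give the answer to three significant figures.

Solids balance on the clarifier gives (1+R)X = R·X_r, so R = X/(X_r − X) = 1980 / (11800 − 1980) = 0.2016.

R ≈ 0.202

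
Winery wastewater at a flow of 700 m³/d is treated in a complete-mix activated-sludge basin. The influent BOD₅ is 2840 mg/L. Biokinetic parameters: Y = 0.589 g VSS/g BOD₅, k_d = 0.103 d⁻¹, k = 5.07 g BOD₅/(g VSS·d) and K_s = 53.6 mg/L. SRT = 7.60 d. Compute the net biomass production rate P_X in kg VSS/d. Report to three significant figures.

P_X ≈ 656 kg VSS/d

From the Monod/SRT balance for a CMAS, S = K_s·(1+k_d θ_c)/[θ_c·(Y k − k_d) − 1] = 53.6 × (1 + 0.103 × 7.60) / [7.60 × (0.589 × 5.07 − 0.103) − 1] = 95.56 / 20.91 = 4.569 mg/L.
Y_obs = Y / (1 + k_d θ_c) = 0.589 / (1 + 0.103 × 7.60) = 0.589 / 1.783 = 0.3304.
Substrate removed = Q·(S₀ − S) = 700 m³/d × (2840 − 4.57) g/m³ = 1.98×10^6 g/d = 1985 kg/d.
P_X = Y_obs · Q(S₀ − S) = 0.3304 × 1985 = 655.7 kg VSS/d.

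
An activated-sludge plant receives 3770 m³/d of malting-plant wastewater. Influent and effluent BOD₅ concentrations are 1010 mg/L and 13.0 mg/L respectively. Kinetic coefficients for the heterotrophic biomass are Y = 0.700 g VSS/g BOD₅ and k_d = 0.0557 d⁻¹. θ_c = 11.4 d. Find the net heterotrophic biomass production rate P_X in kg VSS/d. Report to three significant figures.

Correct the yield for decay: Y_obs = Y/(1 + k_d θ_c) = 0.700 / (1 + 0.0557 × 11.4) = 0.700 / 1.635 = 0.4281.
ΔS = 1010 − 13.0 = 997.0 mg/L, so the substrate removal rate is 3770 × 997.0/1000 = 3759 kg BOD₅/d.
Biomass produced: P_X = Y_obs·Q·ΔS = 0.4281 × 3759 ≈ 1609 kg VSS/d.

P_X ≈ 1610 kg VSS/d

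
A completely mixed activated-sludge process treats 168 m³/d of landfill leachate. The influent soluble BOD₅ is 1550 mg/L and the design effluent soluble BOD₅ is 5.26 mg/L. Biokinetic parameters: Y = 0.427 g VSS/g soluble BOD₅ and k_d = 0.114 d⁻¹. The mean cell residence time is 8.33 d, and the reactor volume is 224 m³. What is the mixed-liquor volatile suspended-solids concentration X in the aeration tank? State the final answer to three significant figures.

Solving the biomass balance for X: X = Y Q (S₀−S) θ_c / [V (1+k_d θ_c)] = 0.427 × 168 × (1550 − 5.26) × 8.33 / [224 × (1 + 0.114 × 8.33)] = 2114 mg/L.

X ≈ 2110 mg/L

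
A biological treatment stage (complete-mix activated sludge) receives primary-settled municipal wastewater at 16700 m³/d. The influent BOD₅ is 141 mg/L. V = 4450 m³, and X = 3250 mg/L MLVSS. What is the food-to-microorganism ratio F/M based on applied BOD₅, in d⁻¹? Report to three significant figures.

F/M ≈ 0.163 d⁻¹

F/M = applied load / biomass = Q·S₀/(V·X) = 16700 × 141 / (4450 × 3250) = 0.1628 d⁻¹.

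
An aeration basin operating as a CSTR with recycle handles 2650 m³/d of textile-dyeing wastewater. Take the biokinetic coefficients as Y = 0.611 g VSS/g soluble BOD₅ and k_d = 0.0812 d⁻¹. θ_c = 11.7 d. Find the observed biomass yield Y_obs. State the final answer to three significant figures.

Y_obs ≈ 0.313 g VSS/g soluble BOD₅

Correct the yield for decay: Y_obs = Y/(1 + k_d θ_c) = 0.611 / (1 + 0.0812 × 11.7) = 0.611 / 1.950 = 0.3133.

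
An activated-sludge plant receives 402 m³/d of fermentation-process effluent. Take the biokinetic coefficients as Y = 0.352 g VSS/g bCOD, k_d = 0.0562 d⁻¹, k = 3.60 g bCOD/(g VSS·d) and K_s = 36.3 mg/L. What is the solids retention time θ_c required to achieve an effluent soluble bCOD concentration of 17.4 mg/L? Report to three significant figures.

θ_c ≈ 2.82 d

From 1/θ_c = Y·k·S/(K_s + S) − k_d: Y·k·S/(K_s+S) = 0.352 × 3.60 × 17.4 / (36.3 + 17.4) = 0.4106 d⁻¹.
1/θ_c = 0.4106 − 0.0562 = 0.3544 d⁻¹, so θ_c = 2.822 d.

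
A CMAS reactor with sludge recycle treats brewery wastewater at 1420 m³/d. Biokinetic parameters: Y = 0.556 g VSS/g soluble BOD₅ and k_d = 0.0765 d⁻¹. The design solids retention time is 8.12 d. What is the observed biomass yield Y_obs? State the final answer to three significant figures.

Y_obs ≈ 0.343 g VSS/g soluble BOD₅

Observed yield with endogenous decay: Y_obs = Y / (1 + k_d·θ_c) = 0.556 / (1 + 0.0765 × 8.12) = 0.556 / 1.621 = 0.3430 g VSS/g soluble BOD₅.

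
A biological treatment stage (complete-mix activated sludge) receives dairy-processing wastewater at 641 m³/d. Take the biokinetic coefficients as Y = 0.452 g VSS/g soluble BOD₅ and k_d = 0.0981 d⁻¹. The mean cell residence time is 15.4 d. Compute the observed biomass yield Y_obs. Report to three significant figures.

Observed yield with endogenous decay: Y_obs = Y / (1 + k_d·θ_c) = 0.452 / (1 + 0.0981 × 15.4) = 0.452 / 2.511 = 0.1800 g VSS/g soluble BOD₅.

Y_obs ≈ 0.180 g VSS/g soluble BOD₅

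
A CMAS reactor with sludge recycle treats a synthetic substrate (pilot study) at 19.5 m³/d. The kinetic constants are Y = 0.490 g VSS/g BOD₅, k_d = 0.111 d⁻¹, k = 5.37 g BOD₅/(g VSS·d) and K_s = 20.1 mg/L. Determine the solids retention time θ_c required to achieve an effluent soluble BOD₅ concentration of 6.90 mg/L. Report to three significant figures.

From 1/θ_c = Y·k·S/(K_s + S) − k_d: Y·k·S/(K_s+S) = 0.490 × 5.37 × 6.90 / (20.1 + 6.90) = 0.6724 d⁻¹.
Then 1/θ_c = μ − k_d = 0.6724 − 0.111 = 0.5614 d⁻¹, giving θ_c = 1.781 d.

θ_c ≈ 1.78 d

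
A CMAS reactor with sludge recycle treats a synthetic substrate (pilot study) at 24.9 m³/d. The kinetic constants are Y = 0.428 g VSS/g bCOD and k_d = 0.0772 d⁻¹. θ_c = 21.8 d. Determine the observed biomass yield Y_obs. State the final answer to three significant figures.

Y_obs = Y / (1 + k_d θ_c) = 0.428 / (1 + 0.0772 × 21.8) = 0.428 / 2.683 = 0.1595.

Y_obs ≈ 0.160 g VSS/g bCOD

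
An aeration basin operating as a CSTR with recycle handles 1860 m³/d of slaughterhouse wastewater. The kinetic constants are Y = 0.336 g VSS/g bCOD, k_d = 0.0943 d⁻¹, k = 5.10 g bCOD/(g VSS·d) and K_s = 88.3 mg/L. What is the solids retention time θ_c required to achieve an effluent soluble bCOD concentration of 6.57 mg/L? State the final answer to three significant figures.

Specific growth rate at S = 6.57 mg/L: μ = YkS/(K_s+S) = 0.336·5.10·6.57/(88.3+6.57) = 0.1187 d⁻¹.
θ_c = 1/(μ − k_d) = 1/(0.1187 − 0.0943) = 1/0.02437 = 41.03 d.

θ_c ≈ 41.0 d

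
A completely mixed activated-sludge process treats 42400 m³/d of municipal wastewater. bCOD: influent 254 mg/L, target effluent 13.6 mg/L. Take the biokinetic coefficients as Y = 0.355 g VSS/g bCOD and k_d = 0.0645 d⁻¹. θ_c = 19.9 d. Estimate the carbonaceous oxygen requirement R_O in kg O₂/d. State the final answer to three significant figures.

R_O ≈ 7940 kg O₂/d

Correct the yield for decay: Y_obs = Y/(1 + k_d θ_c) = 0.355 / (1 + 0.0645 × 19.9) = 0.355 / 2.284 = 0.1555.
ΔS = 254 − 13.6 = 240.4 mg/L, so the substrate removal rate is 42400 × 240.4/1000 = 10193 kg bCOD/d.
P_X = Y_obs·Q·(S₀ − S) = 0.1555 × 10193 = 1585 kg VSS/d.
R_O = Q·ΔS − 1.42 P_X = 10193 − 2250 = 7943 kg O₂/d.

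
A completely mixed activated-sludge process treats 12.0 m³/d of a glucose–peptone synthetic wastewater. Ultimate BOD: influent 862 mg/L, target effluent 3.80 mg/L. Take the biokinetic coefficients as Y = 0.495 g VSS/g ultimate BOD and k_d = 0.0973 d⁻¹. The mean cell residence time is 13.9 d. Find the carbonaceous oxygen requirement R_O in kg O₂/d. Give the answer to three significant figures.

Observed yield with endogenous decay: Y_obs = Y / (1 + k_d·θ_c) = 0.495 / (1 + 0.0973 × 13.9) = 0.495 / 2.352 = 0.2104 g VSS/g ultimate BOD.
Substrate removed = Q·(S₀ − S) = 12.0 m³/d × (862 − 3.80) g/m³ = 1.03×10^4 g/d = 10.30 kg/d.
Net sludge production P_X = 0.2104 × 10.30 = 2.167 kg VSS/d.
R_O = Q·(S₀ − S) − 1.42·P_X = 10.30 − 1.42 × 2.167 = 7.221 kg O₂/d.

R_O ≈ 7.22 kg O₂/d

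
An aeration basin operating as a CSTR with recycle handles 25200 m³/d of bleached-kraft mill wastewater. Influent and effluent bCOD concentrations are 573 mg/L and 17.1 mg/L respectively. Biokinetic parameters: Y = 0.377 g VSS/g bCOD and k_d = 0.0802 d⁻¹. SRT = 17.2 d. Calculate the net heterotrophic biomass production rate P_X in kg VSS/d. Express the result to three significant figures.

The observed yield is Y_obs = Y/(1 + k_d·θ_c) = 0.377 / (1 + 0.0802 × 17.2) = 0.377 / 2.379 = 0.1584 g VSS per g bCOD removed.
Q·(S₀ − S) = 25200 × (573 − 17.1) × 10⁻³ = 14009 kg/d removed.
So the net sludge growth is P_X = 0.1584 × 14009 = 2220 kg VSS/d.

P_X ≈ 2220 kg VSS/d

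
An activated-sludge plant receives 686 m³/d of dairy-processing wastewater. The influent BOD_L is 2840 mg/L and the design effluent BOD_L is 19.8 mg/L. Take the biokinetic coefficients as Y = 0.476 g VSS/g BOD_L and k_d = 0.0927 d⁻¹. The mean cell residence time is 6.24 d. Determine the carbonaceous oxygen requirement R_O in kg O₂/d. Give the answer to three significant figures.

R_O ≈ 1110 kg O₂/d

The observed yield is Y_obs = Y/(1 + k_d·θ_c) = 0.476 / (1 + 0.0927 × 6.24) = 0.476 / 1.578 = 0.3016 g VSS per g BOD_L removed.
Q·(S₀ − S) = 686 × (2840 − 19.8) × 10⁻³ = 1935 kg/d removed.
Biomass synthesised: P_X = Y_obs × 1935 = 583.4 kg VSS/d.
Carbonaceous O₂ demand = substrate oxidised − cell-mass equivalent = 1935 − 1.42 × 583.4 = 1106 kg O₂/d.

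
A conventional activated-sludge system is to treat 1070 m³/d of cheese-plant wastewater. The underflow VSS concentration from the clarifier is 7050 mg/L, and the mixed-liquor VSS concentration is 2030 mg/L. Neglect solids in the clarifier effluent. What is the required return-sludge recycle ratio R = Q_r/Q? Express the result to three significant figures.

R ≈ 0.404

Mass balance around the secondary clarifier (neglecting effluent solids): R = X / (X_r − X) = 2030 / (7050 − 2030) = 0.4044.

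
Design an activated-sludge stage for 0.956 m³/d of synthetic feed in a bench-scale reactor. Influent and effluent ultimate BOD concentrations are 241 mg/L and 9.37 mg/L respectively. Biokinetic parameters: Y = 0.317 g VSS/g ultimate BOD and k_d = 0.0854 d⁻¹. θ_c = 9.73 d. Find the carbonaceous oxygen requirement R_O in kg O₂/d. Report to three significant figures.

R_O ≈ 0.167 kg O₂/d

Y_obs = Y / (1 + k_d θ_c) = 0.317 / (1 + 0.0854 × 9.73) = 0.317 / 1.831 = 0.1731.
Substrate removed = Q·(S₀ − S) = 0.956 m³/d × (241 − 9.37) g/m³ = 2.21×10^2 g/d = 0.2214 kg/d.
Biomass synthesised: P_X = Y_obs × 0.2214 = 0.03834 kg VSS/d.
R_O = Q·(S₀ − S) − 1.42·P_X = 0.2214 − 1.42 × 0.03834 = 0.1670 kg O₂/d.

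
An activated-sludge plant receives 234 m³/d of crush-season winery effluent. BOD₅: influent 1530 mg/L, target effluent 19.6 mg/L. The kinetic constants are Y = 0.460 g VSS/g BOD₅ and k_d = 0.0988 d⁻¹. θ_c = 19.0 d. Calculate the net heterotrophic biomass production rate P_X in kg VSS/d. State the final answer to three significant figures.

P_X ≈ 56.5 kg VSS/d

Correct the yield for decay: Y_obs = Y/(1 + k_d θ_c) = 0.460 / (1 + 0.0988 × 19.0) = 0.460 / 2.877 = 0.1599.
Mass of BOD₅ removed per day: Q(S₀ − S) = 234 × 1510 g/m³ = 353.4 kg/d.
P_X = Y_obs · Q(S₀ − S) = 0.1599 × 353.4 = 56.51 kg VSS/d.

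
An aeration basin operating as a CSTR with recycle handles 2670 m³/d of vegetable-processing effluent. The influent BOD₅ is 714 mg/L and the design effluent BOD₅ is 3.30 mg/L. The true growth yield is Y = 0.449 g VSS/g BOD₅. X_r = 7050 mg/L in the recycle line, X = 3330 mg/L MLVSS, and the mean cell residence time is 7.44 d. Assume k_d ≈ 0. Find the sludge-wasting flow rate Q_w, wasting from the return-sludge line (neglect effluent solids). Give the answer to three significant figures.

With k_d = 0 the design equation reduces to V = Y Q (S₀−S) θ_c / X = 0.449 × 2670 × (714 − 3.30) × 7.44 / 3330 = 1904 m³.
Q_w = (V·X)/(θ_c X_r) = 1904 × 3330 / (7.44 × 7050) = 120.9 m³/d.

Q_w ≈ 121 m³/d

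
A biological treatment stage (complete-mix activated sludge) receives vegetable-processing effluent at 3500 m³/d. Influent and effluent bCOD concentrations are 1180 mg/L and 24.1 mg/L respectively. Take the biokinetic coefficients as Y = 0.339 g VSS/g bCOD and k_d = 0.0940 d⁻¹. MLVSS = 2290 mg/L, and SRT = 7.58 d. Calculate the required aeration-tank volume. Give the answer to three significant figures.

Steady-state biomass mass balance: V·X·(1 + k_d·θ_c) = Y·Q·(S₀ − S)·θ_c, so V = 0.339 × 3500 × (1180 − 24.1) × 7.58 / [2290 × (1 + 0.0940 × 7.58)] = 1.04×10^7 / 3922 = 2651 m³.

V ≈ 2650 m³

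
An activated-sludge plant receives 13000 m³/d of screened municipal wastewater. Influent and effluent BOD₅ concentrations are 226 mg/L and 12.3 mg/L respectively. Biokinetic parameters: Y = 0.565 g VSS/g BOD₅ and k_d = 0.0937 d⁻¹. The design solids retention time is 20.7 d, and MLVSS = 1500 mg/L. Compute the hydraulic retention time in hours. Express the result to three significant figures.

Rearranging the biomass balance for a CMAS with decay, V = Y·Q·ΔS·θ_c / [X·(1+k_d θ_c)] = 0.565 × 13000 × (226 − 12.3) × 20.7 / [1500 × (1 + 0.0937 × 20.7)] = 3.25×10^7 / 4409 = 7369 m³.
HRT = V/Q = 7369 m³ / 13000 m³·d⁻¹ = 0.5668 d × 24 = 13.60 h.

τ ≈ 13.6 h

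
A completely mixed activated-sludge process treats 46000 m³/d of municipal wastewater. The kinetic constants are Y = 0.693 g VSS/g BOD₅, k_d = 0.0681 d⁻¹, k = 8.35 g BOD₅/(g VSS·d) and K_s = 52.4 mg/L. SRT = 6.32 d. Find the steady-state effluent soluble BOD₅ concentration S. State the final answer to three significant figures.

S ≈ 2.13 mg/L

Effluent substrate depends only on kinetics and SRT: S = K_s(1 + k_d θ_c) / [θ_c(Yk − k_d) − 1] = 52.4 × (1 + 0.0681 × 6.32) / [6.32 × (0.693 × 8.35 − 0.0681) − 1] = 74.95 / 35.14 = 2.133 mg/L.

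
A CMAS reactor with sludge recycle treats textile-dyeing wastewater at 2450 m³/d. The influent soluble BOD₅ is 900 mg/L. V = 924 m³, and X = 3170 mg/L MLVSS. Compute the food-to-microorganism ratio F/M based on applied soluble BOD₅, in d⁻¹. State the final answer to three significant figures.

F/M = applied load / biomass = Q·S₀/(V·X) = 2450 × 900 / (924.0 × 3170) = 0.7528 d⁻¹.

F/M ≈ 0.753 d⁻¹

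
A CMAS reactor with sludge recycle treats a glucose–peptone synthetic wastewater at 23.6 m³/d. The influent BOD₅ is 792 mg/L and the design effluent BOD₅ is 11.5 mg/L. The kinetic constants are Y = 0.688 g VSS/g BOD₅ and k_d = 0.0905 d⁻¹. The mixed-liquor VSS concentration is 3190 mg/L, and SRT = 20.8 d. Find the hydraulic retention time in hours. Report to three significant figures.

Rearranging the biomass balance for a CMAS with decay, V = Y·Q·ΔS·θ_c / [X·(1+k_d θ_c)] = 0.688 × 23.6 × (792 − 11.5) × 20.8 / [3190 × (1 + 0.0905 × 20.8)] = 2.64×10^5 / 9195 = 28.67 m³.
τ = V/Q = 28.67/23.6 = 1.215 d, or 29.15 h.

τ ≈ 29.2 h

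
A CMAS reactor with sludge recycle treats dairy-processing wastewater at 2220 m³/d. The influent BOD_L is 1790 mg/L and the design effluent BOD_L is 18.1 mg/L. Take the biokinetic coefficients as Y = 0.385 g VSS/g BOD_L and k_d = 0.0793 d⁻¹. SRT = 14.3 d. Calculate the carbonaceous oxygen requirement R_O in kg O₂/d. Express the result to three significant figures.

R_O ≈ 2930 kg O₂/d

The observed yield is Y_obs = Y/(1 + k_d·θ_c) = 0.385 / (1 + 0.0793 × 14.3) = 0.385 / 2.134 = 0.1804 g VSS per g BOD_L removed.
Q·(S₀ − S) = 2220 × (1790 − 18.1) × 10⁻³ = 3934 kg/d removed.
P_X = Y_obs·Q·(S₀ − S) = 0.1804 × 3934 = 709.7 kg VSS/d.
R_O = Q·(S₀ − S) − 1.42·P_X = 3934 − 1.42 × 709.7 = 2926 kg O₂/d.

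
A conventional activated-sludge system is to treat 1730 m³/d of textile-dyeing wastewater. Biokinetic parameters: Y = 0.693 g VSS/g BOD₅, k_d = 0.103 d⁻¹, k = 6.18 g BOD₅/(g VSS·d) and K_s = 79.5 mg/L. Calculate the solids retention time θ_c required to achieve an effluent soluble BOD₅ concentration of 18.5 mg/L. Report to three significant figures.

θ_c ≈ 1.42 d

Specific growth rate at S = 18.5 mg/L: μ = YkS/(K_s+S) = 0.693·6.18·18.5/(79.5+18.5) = 0.8085 d⁻¹.
1/θ_c = 0.8085 − 0.103 = 0.7055 d⁻¹, so θ_c = 1.417 d.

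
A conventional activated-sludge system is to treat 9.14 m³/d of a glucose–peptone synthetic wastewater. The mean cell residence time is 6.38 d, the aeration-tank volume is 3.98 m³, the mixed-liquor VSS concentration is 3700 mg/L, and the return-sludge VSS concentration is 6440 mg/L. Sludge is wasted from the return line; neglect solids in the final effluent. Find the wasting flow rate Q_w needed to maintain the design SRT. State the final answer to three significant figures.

Q_w ≈ 0.358 m³/d

Q_w = (V·X)/(θ_c X_r) = 3.980 × 3700 / (6.38 × 6440) = 0.3584 m³/d.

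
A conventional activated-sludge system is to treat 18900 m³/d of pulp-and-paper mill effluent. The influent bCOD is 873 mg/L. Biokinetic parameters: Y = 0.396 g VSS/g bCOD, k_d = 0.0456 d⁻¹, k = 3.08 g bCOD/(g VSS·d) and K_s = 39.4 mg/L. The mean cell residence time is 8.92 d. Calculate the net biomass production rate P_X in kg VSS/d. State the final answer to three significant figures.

P_X ≈ 4610 kg VSS/d

From the Monod/SRT balance for a CMAS, S = K_s·(1+k_d θ_c)/[θ_c·(Y k − k_d) − 1] = 39.4 × (1 + 0.0456 × 8.92) / [8.92 × (0.396 × 3.08 − 0.0456) − 1] = 55.43 / 9.473 = 5.851 mg/L.
Y_obs = Y / (1 + k_d θ_c) = 0.396 / (1 + 0.0456 × 8.92) = 0.396 / 1.407 = 0.2815.
Mass of bCOD removed per day: Q(S₀ − S) = 18900 × 867.1 g/m³ = 16389 kg/d.
Biomass produced: P_X = Y_obs·Q·ΔS = 0.2815 × 16389 ≈ 4614 kg VSS/d.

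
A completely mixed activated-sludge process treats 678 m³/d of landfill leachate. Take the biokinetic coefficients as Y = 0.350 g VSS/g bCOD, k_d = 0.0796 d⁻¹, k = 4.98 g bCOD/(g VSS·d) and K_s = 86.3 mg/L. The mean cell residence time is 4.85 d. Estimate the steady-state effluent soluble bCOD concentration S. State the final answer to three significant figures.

From the Monod/SRT balance for a CMAS, S = K_s·(1+k_d θ_c)/[θ_c·(Y k − k_d) − 1] = 86.3 × (1 + 0.0796 × 4.85) / [4.85 × (0.350 × 4.98 − 0.0796) − 1] = 119.6 / 7.067 = 16.92 mg/L.

S ≈ 16.9 mg/L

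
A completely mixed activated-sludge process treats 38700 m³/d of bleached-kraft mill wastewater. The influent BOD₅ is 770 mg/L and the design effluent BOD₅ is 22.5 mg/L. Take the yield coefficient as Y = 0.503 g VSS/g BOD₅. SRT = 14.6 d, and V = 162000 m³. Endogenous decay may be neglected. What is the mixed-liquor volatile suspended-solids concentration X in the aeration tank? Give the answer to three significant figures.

X = Y·Q·ΔS·θ_c / V = 0.503 × 38700 × (770 − 22.5) × 14.6 / 162000 = 1311 mg/L.

X ≈ 1310 mg/L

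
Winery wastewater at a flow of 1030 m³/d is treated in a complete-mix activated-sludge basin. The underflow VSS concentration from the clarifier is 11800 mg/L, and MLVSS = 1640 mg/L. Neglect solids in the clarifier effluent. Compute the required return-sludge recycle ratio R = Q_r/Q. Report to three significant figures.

Mass balance around the secondary clarifier (neglecting effluent solids): R = X / (X_r − X) = 1640 / (11800 − 1640) = 0.1614.

R ≈ 0.161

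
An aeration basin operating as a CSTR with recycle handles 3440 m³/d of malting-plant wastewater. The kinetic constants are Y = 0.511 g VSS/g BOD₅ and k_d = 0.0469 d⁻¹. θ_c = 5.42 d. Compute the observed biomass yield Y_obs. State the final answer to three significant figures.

Correct the yield for decay: Y_obs = Y/(1 + k_d θ_c) = 0.511 / (1 + 0.0469 × 5.42) = 0.511 / 1.254 = 0.4074.

Y_obs ≈ 0.407 g VSS/g BOD₅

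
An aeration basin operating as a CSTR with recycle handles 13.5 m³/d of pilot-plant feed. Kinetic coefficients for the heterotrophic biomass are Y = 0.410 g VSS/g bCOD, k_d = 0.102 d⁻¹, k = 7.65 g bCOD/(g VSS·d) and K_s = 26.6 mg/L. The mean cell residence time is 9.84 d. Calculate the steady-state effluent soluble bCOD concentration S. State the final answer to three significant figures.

For a completely mixed reactor with recycle the Lawrence–McCarty relation gives S = K_s·(1 + k_d·θ_c) / [θ_c·(Y·k − k_d) − 1] = 26.6 × (1 + 0.102 × 9.84) / [9.84 × (0.410 × 7.65 − 0.102) − 1] = 53.30 / 28.86 = 1.847 mg/L.

S ≈ 1.85 mg/L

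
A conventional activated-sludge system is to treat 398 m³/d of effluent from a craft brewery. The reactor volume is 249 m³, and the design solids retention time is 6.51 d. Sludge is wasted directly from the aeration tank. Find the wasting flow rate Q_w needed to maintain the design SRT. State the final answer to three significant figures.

Wasting from the aeration tank: Q_w = V / θ_c = 249.0 / 6.51 = 38.25 m³/d.

Q_w ≈ 38.2 m³/d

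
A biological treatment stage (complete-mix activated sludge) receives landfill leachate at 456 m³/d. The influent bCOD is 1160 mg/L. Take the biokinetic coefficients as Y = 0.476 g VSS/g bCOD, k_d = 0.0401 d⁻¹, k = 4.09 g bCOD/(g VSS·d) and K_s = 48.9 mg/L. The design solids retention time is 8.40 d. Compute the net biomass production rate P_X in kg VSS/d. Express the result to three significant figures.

P_X ≈ 188 kg VSS/d

Effluent substrate depends only on kinetics and SRT: S = K_s(1 + k_d θ_c) / [θ_c(Yk − k_d) − 1] = 48.9 × (1 + 0.0401 × 8.40) / [8.40 × (0.476 × 4.09 − 0.0401) − 1] = 65.37 / 15.02 = 4.353 mg/L.
Correct the yield for decay: Y_obs = Y/(1 + k_d θ_c) = 0.476 / (1 + 0.0401 × 8.40) = 0.476 / 1.337 = 0.3561.
Mass of bCOD removed per day: Q(S₀ − S) = 456 × 1156 g/m³ = 527.0 kg/d.
Net biomass production P_X = Y_obs × Q·(S₀ − S) = 0.3561 × 527.0 = 187.6 kg VSS/d.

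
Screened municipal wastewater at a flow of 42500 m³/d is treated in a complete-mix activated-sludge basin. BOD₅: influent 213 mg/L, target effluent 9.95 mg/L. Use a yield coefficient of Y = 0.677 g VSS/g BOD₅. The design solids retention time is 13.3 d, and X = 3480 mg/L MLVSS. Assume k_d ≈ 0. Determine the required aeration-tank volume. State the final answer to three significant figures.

V ≈ 22300 m³

With k_d = 0 the design equation reduces to V = Y Q (S₀−S) θ_c / X = 0.677 × 42500 × (213 − 9.95) × 13.3 / 3480 = 22328 m³.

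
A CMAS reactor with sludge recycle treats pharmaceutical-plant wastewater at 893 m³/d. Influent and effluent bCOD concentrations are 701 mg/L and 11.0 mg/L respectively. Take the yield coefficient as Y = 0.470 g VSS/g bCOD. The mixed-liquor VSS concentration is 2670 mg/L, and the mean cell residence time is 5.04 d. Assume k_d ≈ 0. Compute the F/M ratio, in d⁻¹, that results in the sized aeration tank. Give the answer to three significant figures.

F/M ≈ 0.429 d⁻¹

Biomass mass balance (decay neglected): V·X = Y·Q·(S₀ − S)·θ_c, so V = 0.470 × 893 × (701 − 11.0) × 5.04 / 2670 = 546.7 m³.
Food-to-microorganism ratio F/M = Q S₀ / (V X) = 893 × 701 / (546.7 × 2670) = 0.4289 d⁻¹.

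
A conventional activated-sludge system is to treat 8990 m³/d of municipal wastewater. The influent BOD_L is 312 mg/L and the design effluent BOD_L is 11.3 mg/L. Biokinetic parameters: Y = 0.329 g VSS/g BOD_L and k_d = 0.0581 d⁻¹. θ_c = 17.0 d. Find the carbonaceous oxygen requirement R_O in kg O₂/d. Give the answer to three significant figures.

The observed yield is Y_obs = Y/(1 + k_d·θ_c) = 0.329 / (1 + 0.0581 × 17.0) = 0.329 / 1.988 = 0.1655 g VSS per g BOD_L removed.
Mass of BOD_L removed per day: Q(S₀ − S) = 8990 × 300.7 g/m³ = 2703 kg/d.
P_X = Y_obs·Q·(S₀ − S) = 0.1655 × 2703 = 447.4 kg VSS/d.
R_O = Q·(S₀ − S) − 1.42·P_X = 2703 − 1.42 × 447.4 = 2068 kg O₂/d.

R_O ≈ 2070 kg O₂/d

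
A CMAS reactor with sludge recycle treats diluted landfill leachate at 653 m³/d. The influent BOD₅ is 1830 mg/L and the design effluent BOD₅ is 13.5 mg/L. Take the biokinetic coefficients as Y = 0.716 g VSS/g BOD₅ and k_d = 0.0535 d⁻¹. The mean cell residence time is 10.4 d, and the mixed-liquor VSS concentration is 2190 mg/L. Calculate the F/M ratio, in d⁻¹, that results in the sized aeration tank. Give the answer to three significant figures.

From the SRT design equation V = Y Q (S₀−S) θ_c / [X (1 + k_d θ_c)] = 0.716 × 653 × (1830 − 13.5) × 10.4 / [2190 × (1 + 0.0535 × 10.4)] = 8.83×10^6 / 3409 = 2591 m³.
F/M = applied load / biomass = Q·S₀/(V·X) = 653 × 1830 / (2591 × 2190) = 0.2106 d⁻¹.

F/M ≈ 0.211 d⁻¹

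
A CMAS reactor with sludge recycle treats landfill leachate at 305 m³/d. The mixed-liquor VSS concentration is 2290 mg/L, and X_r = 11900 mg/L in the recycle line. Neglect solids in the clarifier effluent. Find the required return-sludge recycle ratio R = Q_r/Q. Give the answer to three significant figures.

R ≈ 0.238

Solids balance on the clarifier gives (1+R)X = R·X_r, so R = X/(X_r − X) = 2290 / (11900 − 2290) = 0.2383.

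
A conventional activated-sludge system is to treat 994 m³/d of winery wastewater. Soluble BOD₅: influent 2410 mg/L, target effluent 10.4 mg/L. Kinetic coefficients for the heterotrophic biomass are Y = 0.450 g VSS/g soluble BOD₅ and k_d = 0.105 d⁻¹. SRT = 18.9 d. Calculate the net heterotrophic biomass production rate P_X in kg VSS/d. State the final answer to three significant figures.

P_X ≈ 360 kg VSS/d

Y_obs = Y / (1 + k_d θ_c) = 0.450 / (1 + 0.105 × 18.9) = 0.450 / 2.984 = 0.1508.
Q·(S₀ − S) = 994 × (2410 − 10.4) × 10⁻³ = 2385 kg/d removed.
So the net sludge growth is P_X = 0.1508 × 2385 = 359.6 kg VSS/d.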